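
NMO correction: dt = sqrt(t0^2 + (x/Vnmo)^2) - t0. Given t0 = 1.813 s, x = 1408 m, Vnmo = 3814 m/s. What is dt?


x/Vnmo = 1408/3814 = 0.369166
(x/Vnmo)^2 = 0.136284
t0^2 = 3.286969
sqrt(3.286969 + 0.136284) = 1.850203
dt = 1.850203 - 1.813 = 0.037203

0.037203


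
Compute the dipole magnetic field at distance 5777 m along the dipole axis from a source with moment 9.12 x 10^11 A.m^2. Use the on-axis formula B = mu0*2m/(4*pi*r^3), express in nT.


m = 9.12 x 10^11 = 912000000000 A.m^2
2m = 1824000000000 A.m^2
r^3 = 5777^3 = 192800032433
B = (4pi*10^-7) * 1824000000000 / (4*pi * 192800032433) * 1e9
= 2292106.000059 / 2422796662013.55 * 1e9
= 946.0579 nT

946.0579


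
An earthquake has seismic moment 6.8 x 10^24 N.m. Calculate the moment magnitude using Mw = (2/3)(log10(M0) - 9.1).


log10(M0) = log10(6.8 x 10^24) = 24.8325
Mw = 2/3 * (24.8325 - 9.1)
= 2/3 * 15.7325
= 10.49

10.49


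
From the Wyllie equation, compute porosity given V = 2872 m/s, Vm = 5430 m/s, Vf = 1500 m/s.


1/V - 1/Vm = 1/2872 - 1/5430 = 0.00016403
1/Vf - 1/Vm = 1/1500 - 1/5430 = 0.0004825
phi = 0.00016403 / 0.0004825 = 0.3399

0.3399


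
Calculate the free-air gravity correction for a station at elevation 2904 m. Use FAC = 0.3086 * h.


FAC = 0.3086 * h
= 0.3086 * 2904
= 896.1744 mGal

896.1744


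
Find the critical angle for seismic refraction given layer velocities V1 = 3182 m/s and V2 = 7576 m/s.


V1/V2 = 3182/7576 = 0.420011
theta_c = arcsin(0.420011) = 24.8353 degrees

24.8353


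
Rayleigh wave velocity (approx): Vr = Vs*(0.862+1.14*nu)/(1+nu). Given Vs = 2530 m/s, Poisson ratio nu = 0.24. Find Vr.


Numerator factor = 0.862 + 1.14*0.24 = 1.1356
Denominator = 1 + 0.24 = 1.24
Vr = 2530 * 1.1356 / 1.24 = 2316.99 m/s

2316.99


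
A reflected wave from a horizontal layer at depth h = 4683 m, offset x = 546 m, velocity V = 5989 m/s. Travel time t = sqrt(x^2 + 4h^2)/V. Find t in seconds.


x^2 + 4h^2 = 546^2 + 4*4683^2 = 298116 + 87721956 = 88020072
sqrt(88020072) = 9381.9013
t = 9381.9013 / 5989 = 1.5665 s

1.5665


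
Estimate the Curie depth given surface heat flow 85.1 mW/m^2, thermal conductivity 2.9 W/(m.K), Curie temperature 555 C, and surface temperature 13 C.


T_Curie - T_surf = 555 - 13 = 542 C
Convert q to W/m^2: 85.1 mW/m^2 = 0.0851 W/m^2
d = 542 * 2.9 / 0.0851 = 18470.04 m

18470.04


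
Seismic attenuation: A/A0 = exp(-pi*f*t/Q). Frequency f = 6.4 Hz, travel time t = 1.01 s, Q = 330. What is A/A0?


pi*f*t/Q = pi*6.4*1.01/330 = 0.061537
A/A0 = exp(-0.061537) = 0.940318

0.940318


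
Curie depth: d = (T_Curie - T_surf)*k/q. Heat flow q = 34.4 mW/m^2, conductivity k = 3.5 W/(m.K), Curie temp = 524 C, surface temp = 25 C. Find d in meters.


T_Curie - T_surf = 524 - 25 = 499 C
Convert q to W/m^2: 34.4 mW/m^2 = 0.0344 W/m^2
d = 499 * 3.5 / 0.0344 = 50770.35 m

50770.35


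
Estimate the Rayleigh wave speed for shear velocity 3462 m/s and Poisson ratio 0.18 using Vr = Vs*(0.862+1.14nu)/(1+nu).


Numerator factor = 0.862 + 1.14*0.18 = 1.0672
Denominator = 1 + 0.18 = 1.18
Vr = 3462 * 1.0672 / 1.18 = 3131.06 m/s

3131.06


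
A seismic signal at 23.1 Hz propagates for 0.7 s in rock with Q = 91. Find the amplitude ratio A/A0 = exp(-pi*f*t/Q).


pi*f*t/Q = pi*23.1*0.7/91 = 0.558237
A/A0 = exp(-0.558237) = 0.572217

0.572217


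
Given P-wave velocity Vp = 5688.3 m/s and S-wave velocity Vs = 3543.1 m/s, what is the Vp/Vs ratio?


Vp/Vs = 5688.3 / 3543.1
= 1.6055

1.6055


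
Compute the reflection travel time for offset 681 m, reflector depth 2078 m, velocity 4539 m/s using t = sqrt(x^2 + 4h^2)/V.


x^2 + 4h^2 = 681^2 + 4*2078^2 = 463761 + 17272336 = 17736097
sqrt(17736097) = 4211.4246
t = 4211.4246 / 4539 = 0.9278 s

0.9278


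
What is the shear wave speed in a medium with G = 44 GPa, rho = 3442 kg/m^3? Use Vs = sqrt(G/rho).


Convert G to Pa: G = 44e9 Pa
Compute G/rho = 44e9 / 3442 = 12783265.5433
Vs = sqrt(12783265.5433) = 3575.37 m/s

3575.37


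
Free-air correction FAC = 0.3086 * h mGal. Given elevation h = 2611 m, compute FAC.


FAC = 0.3086 * h
= 0.3086 * 2611
= 805.7546 mGal

805.7546


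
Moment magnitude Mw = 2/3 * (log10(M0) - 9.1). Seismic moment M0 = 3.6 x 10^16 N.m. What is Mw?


log10(M0) = log10(3.6 x 10^16) = 16.5563
Mw = 2/3 * (16.5563 - 9.1)
= 2/3 * 7.4563
= 4.97

4.97


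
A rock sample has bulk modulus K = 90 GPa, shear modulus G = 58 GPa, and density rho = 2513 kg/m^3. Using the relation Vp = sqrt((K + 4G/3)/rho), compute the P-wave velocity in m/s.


First compute the effective modulus:
K + 4G/3 = 90e9 + 4*58e9/3 = 167333333333.33 Pa
Then divide by density:
167333333333.33 / 2513 = 66587080.5147 Pa/(kg/m^3)
Take the square root:
Vp = sqrt(66587080.5147) = 8160.09 m/s

8160.09


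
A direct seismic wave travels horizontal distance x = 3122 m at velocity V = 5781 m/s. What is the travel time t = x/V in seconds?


t = x / V
= 3122 / 5781
= 0.54 s

0.54


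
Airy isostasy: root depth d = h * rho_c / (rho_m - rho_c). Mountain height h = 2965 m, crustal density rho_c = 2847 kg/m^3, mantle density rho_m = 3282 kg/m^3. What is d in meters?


rho_m - rho_c = 3282 - 2847 = 435
d = 2965 * 2847 / 435
= 8441355 / 435
= 19405.41 m

19405.41


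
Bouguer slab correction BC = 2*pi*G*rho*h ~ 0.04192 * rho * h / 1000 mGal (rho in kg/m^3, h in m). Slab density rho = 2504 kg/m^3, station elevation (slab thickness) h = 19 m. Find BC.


BC = 0.04192 * rho * h / 1000
= 0.04192 * 2504 * 19 / 1000
= 1.9944 mGal

1.9944


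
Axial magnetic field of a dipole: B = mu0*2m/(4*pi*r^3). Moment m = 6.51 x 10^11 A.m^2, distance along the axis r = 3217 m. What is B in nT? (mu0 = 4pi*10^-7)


m = 6.51 x 10^11 = 651000000000 A.m^2
2m = 1302000000000 A.m^2
r^3 = 3217^3 = 33293019313
B = (4pi*10^-7) * 1302000000000 / (4*pi * 33293019313) * 1e9
= 1636141.45399 / 418372419558.18 * 1e9
= 3910.7297 nT

3910.7297


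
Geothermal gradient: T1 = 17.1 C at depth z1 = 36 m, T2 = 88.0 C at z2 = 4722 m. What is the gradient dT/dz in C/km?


dT = 88.0 - 17.1 = 70.9 C
dz = 4722 - 36 = 4686 m
gradient = dT/dz * 1000 = 70.9/4686 * 1000 = 15.1302 C/km

15.1302


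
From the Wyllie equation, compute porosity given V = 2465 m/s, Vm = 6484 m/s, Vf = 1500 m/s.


1/V - 1/Vm = 1/2465 - 1/6484 = 0.00025145
1/Vf - 1/Vm = 1/1500 - 1/6484 = 0.00051244
phi = 0.00025145 / 0.00051244 = 0.4907

0.4907


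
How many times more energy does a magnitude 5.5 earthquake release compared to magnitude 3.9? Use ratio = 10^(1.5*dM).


M2 - M1 = 5.5 - 3.9 = 1.6
1.5 * 1.6 = 2.4
ratio = 10^2.4 = 251.19

251.19


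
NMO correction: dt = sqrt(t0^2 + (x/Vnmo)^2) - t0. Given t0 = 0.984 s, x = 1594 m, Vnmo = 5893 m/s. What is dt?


x/Vnmo = 1594/5893 = 0.27049
(x/Vnmo)^2 = 0.073165
t0^2 = 0.968256
sqrt(0.968256 + 0.073165) = 1.0205
dt = 1.0205 - 0.984 = 0.0365

0.0365


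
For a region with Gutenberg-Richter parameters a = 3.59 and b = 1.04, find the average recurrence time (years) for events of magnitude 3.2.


log10(N) = 3.59 - 1.04*3.2 = 0.262
N = 10^0.262 = 1.8281
T = 1/N = 1/1.8281 = 0.547 years

0.547


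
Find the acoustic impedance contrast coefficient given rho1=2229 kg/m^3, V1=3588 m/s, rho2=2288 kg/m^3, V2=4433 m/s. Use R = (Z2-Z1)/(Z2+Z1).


Z1 = 2229 * 3588 = 7997652
Z2 = 2288 * 4433 = 10142704
R = (10142704 - 7997652) / (10142704 + 7997652) = 2145052 / 18140356 = 0.1182

0.1182


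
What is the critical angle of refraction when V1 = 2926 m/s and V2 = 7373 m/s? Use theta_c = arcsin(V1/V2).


V1/V2 = 2926/7373 = 0.396853
theta_c = arcsin(0.396853) = 23.3816 degrees

23.3816


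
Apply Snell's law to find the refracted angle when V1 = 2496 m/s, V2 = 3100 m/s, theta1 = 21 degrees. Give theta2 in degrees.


sin(theta1) = sin(21 deg) = 0.358368
sin(theta2) = V2/V1 * sin(theta1) = 3100/2496 * 0.358368 = 0.445088
theta2 = arcsin(0.445088) = 26.429 degrees

26.429


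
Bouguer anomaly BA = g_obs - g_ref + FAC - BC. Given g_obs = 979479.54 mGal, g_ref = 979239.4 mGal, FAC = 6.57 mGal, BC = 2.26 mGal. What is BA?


BA = g_obs - g_ref + FAC - BC
= 979479.54 - 979239.4 + 6.57 - 2.26
= 244.45 mGal

244.45


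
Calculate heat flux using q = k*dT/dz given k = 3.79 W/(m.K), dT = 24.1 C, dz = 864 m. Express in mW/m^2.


q = k * dT / dz * 1000
= 3.79 * 24.1 / 864 * 1000
= 0.105716 * 1000
= 105.7164 mW/m^2

105.7164


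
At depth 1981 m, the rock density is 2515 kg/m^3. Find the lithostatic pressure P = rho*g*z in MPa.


P = rho * g * z / 1e6
= 2515 * 9.81 * 1981 / 1e6
= 48875529.15 / 1e6
= 48.8755 MPa

48.8755


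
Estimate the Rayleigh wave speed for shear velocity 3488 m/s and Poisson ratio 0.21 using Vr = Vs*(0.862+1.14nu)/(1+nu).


Numerator factor = 0.862 + 1.14*0.21 = 1.1014
Denominator = 1 + 0.21 = 1.21
Vr = 3488 * 1.1014 / 1.21 = 3174.94 m/s

3174.94


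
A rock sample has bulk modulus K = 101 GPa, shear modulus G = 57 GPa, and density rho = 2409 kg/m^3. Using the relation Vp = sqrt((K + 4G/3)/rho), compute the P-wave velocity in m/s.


First compute the effective modulus:
K + 4G/3 = 101e9 + 4*57e9/3 = 177000000000.0 Pa
Then divide by density:
177000000000.0 / 2409 = 73474470.7347 Pa/(kg/m^3)
Take the square root:
Vp = sqrt(73474470.7347) = 8571.73 m/s

8571.73


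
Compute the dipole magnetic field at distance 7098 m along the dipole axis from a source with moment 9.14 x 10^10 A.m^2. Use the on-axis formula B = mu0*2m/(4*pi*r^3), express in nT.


m = 9.14 x 10^10 = 91400000000 A.m^2
2m = 182800000000 A.m^2
r^3 = 7098^3 = 357608625192
B = (4pi*10^-7) * 182800000000 / (4*pi * 357608625192) * 1e9
= 229713.25483 / 4493842519054.13 * 1e9
= 51.1173 nT

51.1173


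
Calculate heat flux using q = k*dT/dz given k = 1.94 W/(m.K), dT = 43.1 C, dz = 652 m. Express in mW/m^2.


q = k * dT / dz * 1000
= 1.94 * 43.1 / 652 * 1000
= 0.128242 * 1000
= 128.2423 mW/m^2

128.2423


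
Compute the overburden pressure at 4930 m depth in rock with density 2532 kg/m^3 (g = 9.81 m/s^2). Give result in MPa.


P = rho * g * z / 1e6
= 2532 * 9.81 * 4930 / 1e6
= 122455875.6 / 1e6
= 122.4559 MPa

122.4559


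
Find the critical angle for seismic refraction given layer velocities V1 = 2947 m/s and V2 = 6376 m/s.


V1/V2 = 2947/6376 = 0.462202
theta_c = arcsin(0.462202) = 27.5293 degrees

27.5293


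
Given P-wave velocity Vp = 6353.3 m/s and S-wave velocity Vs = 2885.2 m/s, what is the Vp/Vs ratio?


Vp/Vs = 6353.3 / 2885.2
= 2.202

2.202


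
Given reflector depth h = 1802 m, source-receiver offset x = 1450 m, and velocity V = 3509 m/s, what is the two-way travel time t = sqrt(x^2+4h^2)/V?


x^2 + 4h^2 = 1450^2 + 4*1802^2 = 2102500 + 12988816 = 15091316
sqrt(15091316) = 3884.7543
t = 3884.7543 / 3509 = 1.1071 s

1.1071


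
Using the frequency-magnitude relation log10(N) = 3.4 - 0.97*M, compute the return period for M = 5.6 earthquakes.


log10(N) = 3.4 - 0.97*5.6 = -2.032
N = 10^-2.032 = 0.00929
T = 1/N = 1/0.00929 = 107.6465 years

107.6465


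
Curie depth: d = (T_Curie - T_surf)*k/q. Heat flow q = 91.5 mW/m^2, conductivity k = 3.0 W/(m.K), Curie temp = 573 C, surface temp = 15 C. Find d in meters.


T_Curie - T_surf = 573 - 15 = 558 C
Convert q to W/m^2: 91.5 mW/m^2 = 0.0915 W/m^2
d = 558 * 3.0 / 0.0915 = 18295.08 m

18295.08


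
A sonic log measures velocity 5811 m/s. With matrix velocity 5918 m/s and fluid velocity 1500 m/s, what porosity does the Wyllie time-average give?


1/V - 1/Vm = 1/5811 - 1/5918 = 3.11e-06
1/Vf - 1/Vm = 1/1500 - 1/5918 = 0.00049769
phi = 3.11e-06 / 0.00049769 = 0.0063

0.0063


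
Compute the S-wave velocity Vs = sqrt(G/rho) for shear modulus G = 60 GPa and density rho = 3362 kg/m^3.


Convert G to Pa: G = 60e9 Pa
Compute G/rho = 60e9 / 3362 = 17846519.9286
Vs = sqrt(17846519.9286) = 4224.51 m/s

4224.51


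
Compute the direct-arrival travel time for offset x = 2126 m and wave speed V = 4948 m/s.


t = x / V
= 2126 / 4948
= 0.4297 s

0.4297


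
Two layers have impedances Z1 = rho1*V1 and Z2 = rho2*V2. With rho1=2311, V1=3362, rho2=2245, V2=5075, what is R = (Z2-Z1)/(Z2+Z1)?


Z1 = 2311 * 3362 = 7769582
Z2 = 2245 * 5075 = 11393375
R = (11393375 - 7769582) / (11393375 + 7769582) = 3623793 / 19162957 = 0.1891

0.1891


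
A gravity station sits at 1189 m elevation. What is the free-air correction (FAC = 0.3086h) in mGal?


FAC = 0.3086 * h
= 0.3086 * 1189
= 366.9254 mGal

366.9254


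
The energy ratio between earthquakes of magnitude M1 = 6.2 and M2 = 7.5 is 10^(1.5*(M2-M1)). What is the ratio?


M2 - M1 = 7.5 - 6.2 = 1.3
1.5 * 1.3 = 1.95
ratio = 10^1.95 = 89.13

89.13


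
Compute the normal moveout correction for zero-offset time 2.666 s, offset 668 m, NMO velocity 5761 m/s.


x/Vnmo = 668/5761 = 0.115952
(x/Vnmo)^2 = 0.013445
t0^2 = 7.107556
sqrt(7.107556 + 0.013445) = 2.66852
dt = 2.66852 - 2.666 = 0.00252

0.00252


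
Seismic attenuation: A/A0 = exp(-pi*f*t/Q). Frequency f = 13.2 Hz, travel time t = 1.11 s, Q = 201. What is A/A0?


pi*f*t/Q = pi*13.2*1.11/201 = 0.229008
A/A0 = exp(-0.229008) = 0.795322

0.795322


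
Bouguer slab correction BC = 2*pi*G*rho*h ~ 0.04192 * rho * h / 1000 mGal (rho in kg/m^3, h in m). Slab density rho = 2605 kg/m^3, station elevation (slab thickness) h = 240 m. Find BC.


BC = 0.04192 * rho * h / 1000
= 0.04192 * 2605 * 240 / 1000
= 26.2084 mGal

26.2084


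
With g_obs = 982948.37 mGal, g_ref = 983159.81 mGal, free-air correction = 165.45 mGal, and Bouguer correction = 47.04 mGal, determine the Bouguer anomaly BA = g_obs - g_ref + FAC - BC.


BA = g_obs - g_ref + FAC - BC
= 982948.37 - 983159.81 + 165.45 - 47.04
= -93.03 mGal

-93.03


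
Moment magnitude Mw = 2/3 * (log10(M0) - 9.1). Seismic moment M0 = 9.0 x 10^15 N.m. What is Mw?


log10(M0) = log10(9.0 x 10^15) = 15.9542
Mw = 2/3 * (15.9542 - 9.1)
= 2/3 * 6.8542
= 4.57

4.57


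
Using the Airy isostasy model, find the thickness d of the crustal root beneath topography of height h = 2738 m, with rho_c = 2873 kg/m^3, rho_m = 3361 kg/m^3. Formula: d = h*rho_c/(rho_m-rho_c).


rho_m - rho_c = 3361 - 2873 = 488
d = 2738 * 2873 / 488
= 7866274 / 488
= 16119.41 m

16119.41


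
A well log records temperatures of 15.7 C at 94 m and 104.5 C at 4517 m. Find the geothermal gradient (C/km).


dT = 104.5 - 15.7 = 88.8 C
dz = 4517 - 94 = 4423 m
gradient = dT/dz * 1000 = 88.8/4423 * 1000 = 20.0769 C/km

20.0769


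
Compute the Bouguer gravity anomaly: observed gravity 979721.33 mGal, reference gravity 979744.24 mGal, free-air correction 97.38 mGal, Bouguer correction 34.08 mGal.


BA = g_obs - g_ref + FAC - BC
= 979721.33 - 979744.24 + 97.38 - 34.08
= 40.39 mGal

40.39


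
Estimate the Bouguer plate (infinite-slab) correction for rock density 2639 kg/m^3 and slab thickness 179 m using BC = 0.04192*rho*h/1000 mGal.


BC = 0.04192 * rho * h / 1000
= 0.04192 * 2639 * 179 / 1000
= 19.8022 mGal

19.8022


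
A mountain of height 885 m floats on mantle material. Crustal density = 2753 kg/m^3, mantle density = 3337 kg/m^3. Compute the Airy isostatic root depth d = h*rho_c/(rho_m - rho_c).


rho_m - rho_c = 3337 - 2753 = 584
d = 885 * 2753 / 584
= 2436405 / 584
= 4171.93 m

4171.93


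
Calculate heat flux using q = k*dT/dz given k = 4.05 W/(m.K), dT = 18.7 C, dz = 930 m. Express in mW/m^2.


q = k * dT / dz * 1000
= 4.05 * 18.7 / 930 * 1000
= 0.081435 * 1000
= 81.4355 mW/m^2

81.4355


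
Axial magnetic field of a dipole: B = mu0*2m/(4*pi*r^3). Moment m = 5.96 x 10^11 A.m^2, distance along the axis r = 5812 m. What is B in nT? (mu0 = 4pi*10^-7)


m = 5.96 x 10^11 = 596000000000 A.m^2
2m = 1192000000000 A.m^2
r^3 = 5812^3 = 196325547328
B = (4pi*10^-7) * 1192000000000 / (4*pi * 196325547328) * 1e9
= 1497911.377232 / 2467099588790.56 * 1e9
= 607.1548 nT

607.1548


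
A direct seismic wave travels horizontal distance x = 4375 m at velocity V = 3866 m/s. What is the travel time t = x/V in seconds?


t = x / V
= 4375 / 3866
= 1.1317 s

1.1317


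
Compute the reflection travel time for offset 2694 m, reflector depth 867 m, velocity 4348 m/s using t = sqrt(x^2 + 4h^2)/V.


x^2 + 4h^2 = 2694^2 + 4*867^2 = 7257636 + 3006756 = 10264392
sqrt(10264392) = 3203.809
t = 3203.809 / 4348 = 0.7368 s

0.7368


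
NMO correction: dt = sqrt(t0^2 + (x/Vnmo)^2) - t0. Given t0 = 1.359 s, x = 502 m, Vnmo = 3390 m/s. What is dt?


x/Vnmo = 502/3390 = 0.148083
(x/Vnmo)^2 = 0.021928
t0^2 = 1.846881
sqrt(1.846881 + 0.021928) = 1.367044
dt = 1.367044 - 1.359 = 0.008044

0.008044


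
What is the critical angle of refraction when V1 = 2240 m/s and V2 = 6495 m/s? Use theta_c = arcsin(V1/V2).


V1/V2 = 2240/6495 = 0.344881
theta_c = arcsin(0.344881) = 20.1745 degrees

20.1745


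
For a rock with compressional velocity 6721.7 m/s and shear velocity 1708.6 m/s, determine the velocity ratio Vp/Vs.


Vp/Vs = 6721.7 / 1708.6
= 3.934

3.934


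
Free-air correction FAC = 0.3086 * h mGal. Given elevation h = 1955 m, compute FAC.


FAC = 0.3086 * h
= 0.3086 * 1955
= 603.313 mGal

603.313


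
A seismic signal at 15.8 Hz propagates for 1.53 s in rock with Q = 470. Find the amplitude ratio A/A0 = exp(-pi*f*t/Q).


pi*f*t/Q = pi*15.8*1.53/470 = 0.161585
A/A0 = exp(-0.161585) = 0.850794

0.850794


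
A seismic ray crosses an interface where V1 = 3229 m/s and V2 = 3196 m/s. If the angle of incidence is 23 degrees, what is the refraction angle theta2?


sin(theta1) = sin(23 deg) = 0.390731
sin(theta2) = V2/V1 * sin(theta1) = 3196/3229 * 0.390731 = 0.386738
theta2 = arcsin(0.386738) = 22.7517 degrees

22.7517


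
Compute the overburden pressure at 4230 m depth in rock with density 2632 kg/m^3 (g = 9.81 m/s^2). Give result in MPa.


P = rho * g * z / 1e6
= 2632 * 9.81 * 4230 / 1e6
= 109218261.6 / 1e6
= 109.2183 MPa

109.2183


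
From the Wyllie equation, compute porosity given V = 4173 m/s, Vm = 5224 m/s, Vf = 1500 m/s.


1/V - 1/Vm = 1/4173 - 1/5224 = 4.821e-05
1/Vf - 1/Vm = 1/1500 - 1/5224 = 0.00047524
phi = 4.821e-05 / 0.00047524 = 0.1014

0.1014


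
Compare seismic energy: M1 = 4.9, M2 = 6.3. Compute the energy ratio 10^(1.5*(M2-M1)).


M2 - M1 = 6.3 - 4.9 = 1.4
1.5 * 1.4 = 2.1
ratio = 10^2.1 = 125.89

125.89


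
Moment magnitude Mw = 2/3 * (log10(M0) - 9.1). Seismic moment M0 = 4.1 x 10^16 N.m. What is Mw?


log10(M0) = log10(4.1 x 10^16) = 16.6128
Mw = 2/3 * (16.6128 - 9.1)
= 2/3 * 7.5128
= 5.01

5.01


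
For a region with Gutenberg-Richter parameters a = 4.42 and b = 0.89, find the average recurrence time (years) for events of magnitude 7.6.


log10(N) = 4.42 - 0.89*7.6 = -2.344
N = 10^-2.344 = 0.004529
T = 1/N = 1/0.004529 = 220.8005 years

220.8005


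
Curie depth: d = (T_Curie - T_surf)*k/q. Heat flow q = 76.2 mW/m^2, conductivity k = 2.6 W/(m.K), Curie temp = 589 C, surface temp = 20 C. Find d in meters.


T_Curie - T_surf = 589 - 20 = 569 C
Convert q to W/m^2: 76.2 mW/m^2 = 0.0762 W/m^2
d = 569 * 2.6 / 0.0762 = 19414.7 m

19414.7


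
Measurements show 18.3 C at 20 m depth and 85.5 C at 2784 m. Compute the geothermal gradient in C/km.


dT = 85.5 - 18.3 = 67.2 C
dz = 2784 - 20 = 2764 m
gradient = dT/dz * 1000 = 67.2/2764 * 1000 = 24.3126 C/km

24.3126


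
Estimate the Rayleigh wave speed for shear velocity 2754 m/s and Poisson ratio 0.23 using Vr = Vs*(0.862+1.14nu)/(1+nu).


Numerator factor = 0.862 + 1.14*0.23 = 1.1242
Denominator = 1 + 0.23 = 1.23
Vr = 2754 * 1.1242 / 1.23 = 2517.11 m/s

2517.11


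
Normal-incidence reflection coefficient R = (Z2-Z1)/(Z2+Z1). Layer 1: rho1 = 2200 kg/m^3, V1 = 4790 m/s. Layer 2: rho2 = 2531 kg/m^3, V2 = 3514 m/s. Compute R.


Z1 = 2200 * 4790 = 10538000
Z2 = 2531 * 3514 = 8893934
R = (8893934 - 10538000) / (8893934 + 10538000) = -1644066 / 19431934 = -0.0846

-0.0846


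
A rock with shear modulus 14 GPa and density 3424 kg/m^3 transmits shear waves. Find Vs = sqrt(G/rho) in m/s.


Convert G to Pa: G = 14e9 Pa
Compute G/rho = 14e9 / 3424 = 4088785.0467
Vs = sqrt(4088785.0467) = 2022.07 m/s

2022.07


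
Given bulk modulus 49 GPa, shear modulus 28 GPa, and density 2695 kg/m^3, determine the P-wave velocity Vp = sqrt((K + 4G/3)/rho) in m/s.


First compute the effective modulus:
K + 4G/3 = 49e9 + 4*28e9/3 = 86333333333.33 Pa
Then divide by density:
86333333333.33 / 2695 = 32034632.0346 Pa/(kg/m^3)
Take the square root:
Vp = sqrt(32034632.0346) = 5659.91 m/s

5659.91


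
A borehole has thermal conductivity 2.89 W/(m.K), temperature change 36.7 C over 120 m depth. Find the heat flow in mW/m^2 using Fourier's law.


q = k * dT / dz * 1000
= 2.89 * 36.7 / 120 * 1000
= 0.883858 * 1000
= 883.8583 mW/m^2

883.8583


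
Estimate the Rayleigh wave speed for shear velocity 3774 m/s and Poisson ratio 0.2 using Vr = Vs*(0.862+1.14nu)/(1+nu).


Numerator factor = 0.862 + 1.14*0.2 = 1.09
Denominator = 1 + 0.2 = 1.2
Vr = 3774 * 1.09 / 1.2 = 3428.05 m/s

3428.05


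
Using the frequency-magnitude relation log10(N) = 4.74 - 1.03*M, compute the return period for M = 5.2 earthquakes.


log10(N) = 4.74 - 1.03*5.2 = -0.616
N = 10^-0.616 = 0.242103
T = 1/N = 1/0.242103 = 4.1305 years

4.1305


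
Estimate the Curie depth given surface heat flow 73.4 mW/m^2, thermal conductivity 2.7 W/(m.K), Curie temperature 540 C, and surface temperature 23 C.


T_Curie - T_surf = 540 - 23 = 517 C
Convert q to W/m^2: 73.4 mW/m^2 = 0.0734 W/m^2
d = 517 * 2.7 / 0.0734 = 19017.71 m

19017.71


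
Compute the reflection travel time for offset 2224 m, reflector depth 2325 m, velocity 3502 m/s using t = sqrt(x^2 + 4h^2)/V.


x^2 + 4h^2 = 2224^2 + 4*2325^2 = 4946176 + 21622500 = 26568676
sqrt(26568676) = 5154.4812
t = 5154.4812 / 3502 = 1.4719 s

1.4719


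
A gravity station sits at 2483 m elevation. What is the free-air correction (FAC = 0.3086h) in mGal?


FAC = 0.3086 * h
= 0.3086 * 2483
= 766.2538 mGal

766.2538


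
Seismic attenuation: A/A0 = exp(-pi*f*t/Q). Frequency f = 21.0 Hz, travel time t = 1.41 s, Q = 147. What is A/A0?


pi*f*t/Q = pi*21.0*1.41/147 = 0.632807
A/A0 = exp(-0.632807) = 0.531099

0.531099


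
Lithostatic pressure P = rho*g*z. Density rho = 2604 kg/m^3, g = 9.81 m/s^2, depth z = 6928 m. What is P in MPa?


P = rho * g * z / 1e6
= 2604 * 9.81 * 6928 / 1e6
= 176977422.72 / 1e6
= 176.9774 MPa

176.9774


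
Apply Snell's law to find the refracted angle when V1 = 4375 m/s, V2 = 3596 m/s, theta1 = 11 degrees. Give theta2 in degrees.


sin(theta1) = sin(11 deg) = 0.190809
sin(theta2) = V2/V1 * sin(theta1) = 3596/4375 * 0.190809 = 0.156834
theta2 = arcsin(0.156834) = 9.0232 degrees

9.0232


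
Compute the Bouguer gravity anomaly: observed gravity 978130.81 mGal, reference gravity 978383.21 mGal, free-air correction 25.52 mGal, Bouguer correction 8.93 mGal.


BA = g_obs - g_ref + FAC - BC
= 978130.81 - 978383.21 + 25.52 - 8.93
= -235.81 mGal

-235.81


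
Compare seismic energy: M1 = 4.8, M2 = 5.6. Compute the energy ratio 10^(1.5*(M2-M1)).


M2 - M1 = 5.6 - 4.8 = 0.8
1.5 * 0.8 = 1.2
ratio = 10^1.2 = 15.85

15.85


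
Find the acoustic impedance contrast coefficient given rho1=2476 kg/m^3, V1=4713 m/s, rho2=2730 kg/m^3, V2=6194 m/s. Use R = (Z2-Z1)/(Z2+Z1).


Z1 = 2476 * 4713 = 11669388
Z2 = 2730 * 6194 = 16909620
R = (16909620 - 11669388) / (16909620 + 11669388) = 5240232 / 28579008 = 0.1834

0.1834


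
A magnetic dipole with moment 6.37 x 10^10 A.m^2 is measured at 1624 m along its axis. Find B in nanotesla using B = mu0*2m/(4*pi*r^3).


m = 6.37 x 10^10 = 63700000000 A.m^2
2m = 127400000000 A.m^2
r^3 = 1624^3 = 4283098624
B = (4pi*10^-7) * 127400000000 / (4*pi * 4283098624) * 1e9
= 160095.561627 / 53823004687.04 * 1e9
= 2974.4821 nT

2974.4821


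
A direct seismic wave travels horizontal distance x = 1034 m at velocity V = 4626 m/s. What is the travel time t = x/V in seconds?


t = x / V
= 1034 / 4626
= 0.2235 s

0.2235


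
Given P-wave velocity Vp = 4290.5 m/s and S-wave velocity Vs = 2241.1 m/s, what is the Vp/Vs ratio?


Vp/Vs = 4290.5 / 2241.1
= 1.9145

1.9145


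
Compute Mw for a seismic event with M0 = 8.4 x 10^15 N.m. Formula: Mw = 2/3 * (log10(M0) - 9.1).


log10(M0) = log10(8.4 x 10^15) = 15.9243
Mw = 2/3 * (15.9243 - 9.1)
= 2/3 * 6.8243
= 4.55

4.55


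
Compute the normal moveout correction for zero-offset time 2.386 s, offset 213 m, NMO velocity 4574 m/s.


x/Vnmo = 213/4574 = 0.046568
(x/Vnmo)^2 = 0.002169
t0^2 = 5.692996
sqrt(5.692996 + 0.002169) = 2.386454
dt = 2.386454 - 2.386 = 0.000454

4.540000e-04


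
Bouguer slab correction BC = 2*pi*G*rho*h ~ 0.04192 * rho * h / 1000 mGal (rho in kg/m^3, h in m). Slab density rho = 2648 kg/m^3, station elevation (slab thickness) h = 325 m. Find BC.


BC = 0.04192 * rho * h / 1000
= 0.04192 * 2648 * 325 / 1000
= 36.0764 mGal

36.0764


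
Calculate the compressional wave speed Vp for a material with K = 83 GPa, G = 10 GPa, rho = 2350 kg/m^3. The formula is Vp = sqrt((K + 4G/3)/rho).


First compute the effective modulus:
K + 4G/3 = 83e9 + 4*10e9/3 = 96333333333.33 Pa
Then divide by density:
96333333333.33 / 2350 = 40992907.8014 Pa/(kg/m^3)
Take the square root:
Vp = sqrt(40992907.8014) = 6402.57 m/s

6402.57


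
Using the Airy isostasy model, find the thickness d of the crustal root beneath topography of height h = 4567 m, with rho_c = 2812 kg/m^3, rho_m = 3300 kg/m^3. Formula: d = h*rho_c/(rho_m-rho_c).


rho_m - rho_c = 3300 - 2812 = 488
d = 4567 * 2812 / 488
= 12842404 / 488
= 26316.4 m

26316.4


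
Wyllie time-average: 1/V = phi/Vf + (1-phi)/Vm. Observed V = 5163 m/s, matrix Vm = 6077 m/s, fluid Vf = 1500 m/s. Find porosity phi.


1/V - 1/Vm = 1/5163 - 1/6077 = 2.913e-05
1/Vf - 1/Vm = 1/1500 - 1/6077 = 0.00050211
phi = 2.913e-05 / 0.00050211 = 0.058

0.058


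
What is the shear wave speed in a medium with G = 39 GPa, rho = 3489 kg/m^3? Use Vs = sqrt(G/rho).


Convert G to Pa: G = 39e9 Pa
Compute G/rho = 39e9 / 3489 = 11177987.9622
Vs = sqrt(11177987.9622) = 3343.35 m/s

3343.35


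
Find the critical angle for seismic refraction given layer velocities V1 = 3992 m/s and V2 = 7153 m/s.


V1/V2 = 3992/7153 = 0.558088
theta_c = arcsin(0.558088) = 33.9236 degrees

33.9236


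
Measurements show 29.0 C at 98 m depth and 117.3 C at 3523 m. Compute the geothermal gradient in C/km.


dT = 117.3 - 29.0 = 88.3 C
dz = 3523 - 98 = 3425 m
gradient = dT/dz * 1000 = 88.3/3425 * 1000 = 25.781 C/km

25.781


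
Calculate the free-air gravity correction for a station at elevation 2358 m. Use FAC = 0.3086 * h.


FAC = 0.3086 * h
= 0.3086 * 2358
= 727.6788 mGal

727.6788


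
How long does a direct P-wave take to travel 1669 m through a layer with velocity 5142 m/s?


t = x / V
= 1669 / 5142
= 0.3246 s

0.3246


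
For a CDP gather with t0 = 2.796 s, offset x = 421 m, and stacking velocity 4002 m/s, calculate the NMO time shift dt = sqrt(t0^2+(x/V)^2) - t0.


x/Vnmo = 421/4002 = 0.105197
(x/Vnmo)^2 = 0.011066
t0^2 = 7.817616
sqrt(7.817616 + 0.011066) = 2.797978
dt = 2.797978 - 2.796 = 0.001978

0.001978


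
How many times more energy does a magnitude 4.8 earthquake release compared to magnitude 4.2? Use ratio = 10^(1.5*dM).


M2 - M1 = 4.8 - 4.2 = 0.6
1.5 * 0.6 = 0.9
ratio = 10^0.9 = 7.94

7.94


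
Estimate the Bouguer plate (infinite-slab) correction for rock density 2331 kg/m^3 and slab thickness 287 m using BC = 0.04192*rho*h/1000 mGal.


BC = 0.04192 * rho * h / 1000
= 0.04192 * 2331 * 287 / 1000
= 28.0444 mGal

28.0444


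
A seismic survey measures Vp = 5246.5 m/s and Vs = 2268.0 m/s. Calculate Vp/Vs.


Vp/Vs = 5246.5 / 2268.0
= 2.3133

2.3133


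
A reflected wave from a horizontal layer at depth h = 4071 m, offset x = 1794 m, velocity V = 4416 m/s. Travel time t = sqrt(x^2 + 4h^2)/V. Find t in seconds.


x^2 + 4h^2 = 1794^2 + 4*4071^2 = 3218436 + 66292164 = 69510600
sqrt(69510600) = 8337.3017
t = 8337.3017 / 4416 = 1.888 s

1.888


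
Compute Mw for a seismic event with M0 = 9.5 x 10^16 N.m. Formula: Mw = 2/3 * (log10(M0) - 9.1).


log10(M0) = log10(9.5 x 10^16) = 16.9777
Mw = 2/3 * (16.9777 - 9.1)
= 2/3 * 7.8777
= 5.25

5.25


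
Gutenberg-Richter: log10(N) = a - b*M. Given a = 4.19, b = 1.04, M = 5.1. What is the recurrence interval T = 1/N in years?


log10(N) = 4.19 - 1.04*5.1 = -1.114
N = 10^-1.114 = 0.076913
T = 1/N = 1/0.076913 = 13.0017 years

13.0017


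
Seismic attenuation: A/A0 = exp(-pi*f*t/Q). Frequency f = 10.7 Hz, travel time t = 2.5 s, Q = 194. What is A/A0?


pi*f*t/Q = pi*10.7*2.5/194 = 0.433184
A/A0 = exp(-0.433184) = 0.648441

0.648441


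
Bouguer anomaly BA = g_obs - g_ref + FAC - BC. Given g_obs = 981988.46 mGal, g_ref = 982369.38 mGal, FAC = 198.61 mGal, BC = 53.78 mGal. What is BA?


BA = g_obs - g_ref + FAC - BC
= 981988.46 - 982369.38 + 198.61 - 53.78
= -236.09 mGal

-236.09


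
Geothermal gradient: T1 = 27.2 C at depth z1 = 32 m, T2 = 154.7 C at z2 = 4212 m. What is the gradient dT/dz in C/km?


dT = 154.7 - 27.2 = 127.5 C
dz = 4212 - 32 = 4180 m
gradient = dT/dz * 1000 = 127.5/4180 * 1000 = 30.5024 C/km

30.5024


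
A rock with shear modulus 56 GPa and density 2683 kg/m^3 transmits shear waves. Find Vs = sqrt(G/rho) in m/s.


Convert G to Pa: G = 56e9 Pa
Compute G/rho = 56e9 / 2683 = 20872158.0321
Vs = sqrt(20872158.0321) = 4568.61 m/s

4568.61


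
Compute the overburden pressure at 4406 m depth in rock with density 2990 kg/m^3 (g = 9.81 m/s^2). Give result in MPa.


P = rho * g * z / 1e6
= 2990 * 9.81 * 4406 / 1e6
= 129236351.4 / 1e6
= 129.2364 MPa

129.2364


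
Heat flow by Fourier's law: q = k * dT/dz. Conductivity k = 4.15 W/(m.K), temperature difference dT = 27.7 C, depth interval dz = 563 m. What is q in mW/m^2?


q = k * dT / dz * 1000
= 4.15 * 27.7 / 563 * 1000
= 0.204183 * 1000
= 204.1829 mW/m^2

204.1829


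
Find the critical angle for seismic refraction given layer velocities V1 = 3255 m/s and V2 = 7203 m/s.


V1/V2 = 3255/7203 = 0.451895
theta_c = arcsin(0.451895) = 26.8653 degrees

26.8653


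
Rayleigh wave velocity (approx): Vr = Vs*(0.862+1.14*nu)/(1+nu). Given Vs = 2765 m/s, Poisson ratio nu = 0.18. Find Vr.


Numerator factor = 0.862 + 1.14*0.18 = 1.0672
Denominator = 1 + 0.18 = 1.18
Vr = 2765 * 1.0672 / 1.18 = 2500.68 m/s

2500.68


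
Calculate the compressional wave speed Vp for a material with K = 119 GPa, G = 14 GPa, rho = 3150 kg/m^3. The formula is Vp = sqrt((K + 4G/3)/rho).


First compute the effective modulus:
K + 4G/3 = 119e9 + 4*14e9/3 = 137666666666.67 Pa
Then divide by density:
137666666666.67 / 3150 = 43703703.7037 Pa/(kg/m^3)
Take the square root:
Vp = sqrt(43703703.7037) = 6610.88 m/s

6610.88


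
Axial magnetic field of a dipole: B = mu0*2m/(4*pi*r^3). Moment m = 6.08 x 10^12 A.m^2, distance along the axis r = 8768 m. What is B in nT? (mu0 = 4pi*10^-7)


m = 6.08 x 10^12 = 6080000000000 A.m^2
2m = 12160000000000 A.m^2
r^3 = 8768^3 = 674064760832
B = (4pi*10^-7) * 12160000000000 / (4*pi * 674064760832) * 1e9
= 15280706.667061 / 8470547602694.29 * 1e9
= 1803.981 nT

1803.981


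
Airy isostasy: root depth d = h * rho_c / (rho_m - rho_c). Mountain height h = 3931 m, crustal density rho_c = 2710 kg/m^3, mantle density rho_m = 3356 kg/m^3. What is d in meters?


rho_m - rho_c = 3356 - 2710 = 646
d = 3931 * 2710 / 646
= 10653010 / 646
= 16490.73 m

16490.73


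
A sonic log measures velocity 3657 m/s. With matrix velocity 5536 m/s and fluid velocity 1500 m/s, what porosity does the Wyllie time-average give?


1/V - 1/Vm = 1/3657 - 1/5536 = 9.281e-05
1/Vf - 1/Vm = 1/1500 - 1/5536 = 0.00048603
phi = 9.281e-05 / 0.00048603 = 0.191

0.191


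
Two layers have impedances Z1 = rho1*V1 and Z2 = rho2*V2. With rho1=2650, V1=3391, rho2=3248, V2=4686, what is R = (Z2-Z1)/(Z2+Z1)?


Z1 = 2650 * 3391 = 8986150
Z2 = 3248 * 4686 = 15220128
R = (15220128 - 8986150) / (15220128 + 8986150) = 6233978 / 24206278 = 0.2575

0.2575


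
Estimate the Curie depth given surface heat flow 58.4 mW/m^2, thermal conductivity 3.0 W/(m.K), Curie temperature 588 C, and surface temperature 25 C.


T_Curie - T_surf = 588 - 25 = 563 C
Convert q to W/m^2: 58.4 mW/m^2 = 0.0584 W/m^2
d = 563 * 3.0 / 0.0584 = 28921.23 m

28921.23


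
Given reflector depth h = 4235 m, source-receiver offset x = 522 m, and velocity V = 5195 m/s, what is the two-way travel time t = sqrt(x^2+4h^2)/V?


x^2 + 4h^2 = 522^2 + 4*4235^2 = 272484 + 71740900 = 72013384
sqrt(72013384) = 8486.07
t = 8486.07 / 5195 = 1.6335 s

1.6335


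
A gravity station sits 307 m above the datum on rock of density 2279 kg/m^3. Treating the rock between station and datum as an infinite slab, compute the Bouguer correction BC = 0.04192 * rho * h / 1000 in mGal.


BC = 0.04192 * rho * h / 1000
= 0.04192 * 2279 * 307 / 1000
= 29.3295 mGal

29.3295


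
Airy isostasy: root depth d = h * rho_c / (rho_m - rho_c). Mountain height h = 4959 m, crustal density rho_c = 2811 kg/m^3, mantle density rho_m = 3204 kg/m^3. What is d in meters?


rho_m - rho_c = 3204 - 2811 = 393
d = 4959 * 2811 / 393
= 13939749 / 393
= 35470.1 m

35470.1


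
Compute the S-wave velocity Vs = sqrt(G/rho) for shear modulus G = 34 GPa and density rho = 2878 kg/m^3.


Convert G to Pa: G = 34e9 Pa
Compute G/rho = 34e9 / 2878 = 11813759.5552
Vs = sqrt(11813759.5552) = 3437.12 m/s

3437.12


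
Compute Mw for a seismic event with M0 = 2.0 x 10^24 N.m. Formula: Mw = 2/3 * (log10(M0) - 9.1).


log10(M0) = log10(2.0 x 10^24) = 24.301
Mw = 2/3 * (24.301 - 9.1)
= 2/3 * 15.201
= 10.13

10.13


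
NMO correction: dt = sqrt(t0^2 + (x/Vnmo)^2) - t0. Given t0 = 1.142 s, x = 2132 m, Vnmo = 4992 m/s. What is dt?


x/Vnmo = 2132/4992 = 0.427083
(x/Vnmo)^2 = 0.1824
t0^2 = 1.304164
sqrt(1.304164 + 0.1824) = 1.219247
dt = 1.219247 - 1.142 = 0.077247

0.077247


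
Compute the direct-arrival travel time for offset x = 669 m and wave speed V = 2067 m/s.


t = x / V
= 669 / 2067
= 0.3237 s

0.3237


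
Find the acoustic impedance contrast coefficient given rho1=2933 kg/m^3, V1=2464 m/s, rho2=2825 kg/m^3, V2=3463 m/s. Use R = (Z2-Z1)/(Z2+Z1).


Z1 = 2933 * 2464 = 7226912
Z2 = 2825 * 3463 = 9782975
R = (9782975 - 7226912) / (9782975 + 7226912) = 2556063 / 17009887 = 0.1503

0.1503


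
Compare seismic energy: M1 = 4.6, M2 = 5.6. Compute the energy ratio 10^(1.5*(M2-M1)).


M2 - M1 = 5.6 - 4.6 = 1.0
1.5 * 1.0 = 1.5
ratio = 10^1.5 = 31.62

31.62


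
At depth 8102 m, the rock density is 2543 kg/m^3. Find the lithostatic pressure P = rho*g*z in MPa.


P = rho * g * z / 1e6
= 2543 * 9.81 * 8102 / 1e6
= 202119216.66 / 1e6
= 202.1192 MPa

202.1192


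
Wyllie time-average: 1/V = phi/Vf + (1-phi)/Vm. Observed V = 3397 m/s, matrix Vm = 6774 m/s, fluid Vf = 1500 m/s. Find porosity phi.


1/V - 1/Vm = 1/3397 - 1/6774 = 0.00014675
1/Vf - 1/Vm = 1/1500 - 1/6774 = 0.00051904
phi = 0.00014675 / 0.00051904 = 0.2827

0.2827


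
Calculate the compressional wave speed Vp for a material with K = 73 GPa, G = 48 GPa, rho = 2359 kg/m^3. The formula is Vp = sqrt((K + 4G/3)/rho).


First compute the effective modulus:
K + 4G/3 = 73e9 + 4*48e9/3 = 137000000000.0 Pa
Then divide by density:
137000000000.0 / 2359 = 58075455.7016 Pa/(kg/m^3)
Take the square root:
Vp = sqrt(58075455.7016) = 7620.73 m/s

7620.73


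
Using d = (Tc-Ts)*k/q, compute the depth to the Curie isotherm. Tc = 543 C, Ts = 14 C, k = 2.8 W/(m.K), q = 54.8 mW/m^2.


T_Curie - T_surf = 543 - 14 = 529 C
Convert q to W/m^2: 54.8 mW/m^2 = 0.0548 W/m^2
d = 529 * 2.8 / 0.0548 = 27029.2 m

27029.2


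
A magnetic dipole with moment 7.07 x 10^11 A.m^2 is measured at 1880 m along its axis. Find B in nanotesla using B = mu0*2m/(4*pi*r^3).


m = 7.07 x 10^11 = 707000000000 A.m^2
2m = 1414000000000 A.m^2
r^3 = 1880^3 = 6644672000
B = (4pi*10^-7) * 1414000000000 / (4*pi * 6644672000) * 1e9
= 1776884.80487 / 83499410962.86 * 1e9
= 21280.2077 nT

21280.2077


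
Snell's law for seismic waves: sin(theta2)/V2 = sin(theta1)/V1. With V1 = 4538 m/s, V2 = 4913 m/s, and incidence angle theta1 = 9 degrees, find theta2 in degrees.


sin(theta1) = sin(9 deg) = 0.156434
sin(theta2) = V2/V1 * sin(theta1) = 4913/4538 * 0.156434 = 0.169362
theta2 = arcsin(0.169362) = 9.7507 degrees

9.7507


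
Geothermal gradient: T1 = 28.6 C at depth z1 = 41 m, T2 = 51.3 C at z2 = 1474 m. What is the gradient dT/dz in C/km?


dT = 51.3 - 28.6 = 22.7 C
dz = 1474 - 41 = 1433 m
gradient = dT/dz * 1000 = 22.7/1433 * 1000 = 15.8409 C/km

15.8409


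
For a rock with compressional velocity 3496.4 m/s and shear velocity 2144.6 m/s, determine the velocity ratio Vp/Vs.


Vp/Vs = 3496.4 / 2144.6
= 1.6303

1.6303


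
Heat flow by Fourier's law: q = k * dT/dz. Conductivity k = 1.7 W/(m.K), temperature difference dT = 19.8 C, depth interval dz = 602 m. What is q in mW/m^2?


q = k * dT / dz * 1000
= 1.7 * 19.8 / 602 * 1000
= 0.055914 * 1000
= 55.9136 mW/m^2

55.9136


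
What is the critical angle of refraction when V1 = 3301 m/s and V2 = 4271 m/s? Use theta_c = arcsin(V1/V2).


V1/V2 = 3301/4271 = 0.772887
theta_c = arcsin(0.772887) = 50.6138 degrees

50.6138


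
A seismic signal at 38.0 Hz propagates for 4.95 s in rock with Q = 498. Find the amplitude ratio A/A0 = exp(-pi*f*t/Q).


pi*f*t/Q = pi*38.0*4.95/498 = 1.186614
A/A0 = exp(-1.186614) = 0.305253

0.305253


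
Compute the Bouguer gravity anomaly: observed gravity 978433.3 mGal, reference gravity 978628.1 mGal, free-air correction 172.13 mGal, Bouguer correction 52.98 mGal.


BA = g_obs - g_ref + FAC - BC
= 978433.3 - 978628.1 + 172.13 - 52.98
= -75.65 mGal

-75.65


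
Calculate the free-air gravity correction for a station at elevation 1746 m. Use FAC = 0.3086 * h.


FAC = 0.3086 * h
= 0.3086 * 1746
= 538.8156 mGal

538.8156


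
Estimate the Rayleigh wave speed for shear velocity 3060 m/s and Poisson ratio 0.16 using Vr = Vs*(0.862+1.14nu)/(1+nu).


Numerator factor = 0.862 + 1.14*0.16 = 1.0444
Denominator = 1 + 0.16 = 1.16
Vr = 3060 * 1.0444 / 1.16 = 2755.06 m/s

2755.06


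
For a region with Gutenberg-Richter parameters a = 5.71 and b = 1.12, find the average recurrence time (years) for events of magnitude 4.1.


log10(N) = 5.71 - 1.12*4.1 = 1.118
N = 10^1.118 = 13.121999
T = 1/N = 1/13.121999 = 0.0762 years

0.0762


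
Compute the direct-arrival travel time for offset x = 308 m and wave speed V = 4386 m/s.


t = x / V
= 308 / 4386
= 0.0702 s

0.0702


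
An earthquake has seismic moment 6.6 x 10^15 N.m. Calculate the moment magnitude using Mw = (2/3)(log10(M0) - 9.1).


log10(M0) = log10(6.6 x 10^15) = 15.8195
Mw = 2/3 * (15.8195 - 9.1)
= 2/3 * 6.7195
= 4.48

4.48


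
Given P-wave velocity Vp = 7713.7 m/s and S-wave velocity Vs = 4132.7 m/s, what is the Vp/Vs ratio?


Vp/Vs = 7713.7 / 4132.7
= 1.8665

1.8665


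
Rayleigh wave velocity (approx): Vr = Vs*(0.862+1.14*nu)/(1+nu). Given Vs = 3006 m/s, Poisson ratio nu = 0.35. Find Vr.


Numerator factor = 0.862 + 1.14*0.35 = 1.261
Denominator = 1 + 0.35 = 1.35
Vr = 3006 * 1.261 / 1.35 = 2807.83 m/s

2807.83


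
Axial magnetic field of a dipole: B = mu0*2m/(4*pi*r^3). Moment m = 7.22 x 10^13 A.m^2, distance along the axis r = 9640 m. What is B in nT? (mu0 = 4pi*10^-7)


m = 7.22 x 10^13 = 72200000000000 A.m^2
2m = 144400000000000 A.m^2
r^3 = 9640^3 = 895841344000
B = (4pi*10^-7) * 144400000000000 / (4*pi * 895841344000) * 1e9
= 181458391.671346 / 11257474340369.63 * 1e9
= 16118.9256 nT

16118.9256


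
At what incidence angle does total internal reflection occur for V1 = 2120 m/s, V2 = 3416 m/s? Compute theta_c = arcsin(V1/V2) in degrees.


V1/V2 = 2120/3416 = 0.620609
theta_c = arcsin(0.620609) = 38.3606 degrees

38.3606


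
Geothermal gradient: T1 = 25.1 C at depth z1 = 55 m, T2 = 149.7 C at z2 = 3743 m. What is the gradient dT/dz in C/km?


dT = 149.7 - 25.1 = 124.6 C
dz = 3743 - 55 = 3688 m
gradient = dT/dz * 1000 = 124.6/3688 * 1000 = 33.7852 C/km

33.7852
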